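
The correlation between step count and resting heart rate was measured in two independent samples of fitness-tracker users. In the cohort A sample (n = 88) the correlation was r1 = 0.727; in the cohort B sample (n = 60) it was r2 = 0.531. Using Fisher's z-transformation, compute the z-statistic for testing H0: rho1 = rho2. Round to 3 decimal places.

z1 = atanh(0.727) = 0.922335,  z2 = atanh(0.531) = 0.591537
SE = √(1/(n1−3) + 1/(n2−3)) = √(1/85 + 1/57) = √(0.0117647 + 0.0175439) = √0.0293086 = 0.171198
z = (z1 − z2)/SE = (0.922335 − 0.591537) / 0.171198 = 0.330798 / 0.171198 = 1.932

1.932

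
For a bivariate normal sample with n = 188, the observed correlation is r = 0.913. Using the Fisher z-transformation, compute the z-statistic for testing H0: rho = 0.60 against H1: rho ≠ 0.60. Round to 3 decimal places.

z_r = atanh(0.913) = 1.545260,  z_0 = atanh(0.60) = 0.693147
SE = 1/√(n−3) = 1/√185 = 0.073521
z = (z_r − z_0)/SE = (1.545260 − 0.693147) / 0.073521 = 0.852113 / 0.073521 = 11.590

11.590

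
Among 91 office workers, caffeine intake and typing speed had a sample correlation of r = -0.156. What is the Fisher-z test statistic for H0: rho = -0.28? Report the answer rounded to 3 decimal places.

1.223

z_r = atanh(-0.156) = -0.157284,  z_0 = atanh(-0.28) = -0.287682
SE = 1/√(n−3) = 1/√88 = 0.106600
z = (z_r − z_0)/SE = (-0.157284 − (-0.287682)) / 0.106600 = 0.130398 / 0.106600 = 1.223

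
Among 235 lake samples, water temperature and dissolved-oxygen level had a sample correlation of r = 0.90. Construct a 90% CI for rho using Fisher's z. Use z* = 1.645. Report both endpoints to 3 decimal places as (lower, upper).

(0.877, 0.919)

Fisher z: z_r = atanh(r) = ½·ln((1+0.90)/(1−0.90)) = 1.472219
SE(z) = 1/√(n−3) = 1/√232 = 0.065653
90% ⇒ z* = 1.645; margin = 1.645·0.065653 = 0.107999
CI on z-scale: (1.364220, 1.580218)
Back-transform: tanh(1.364220) = 0.877368, tanh(1.580218) = 0.918636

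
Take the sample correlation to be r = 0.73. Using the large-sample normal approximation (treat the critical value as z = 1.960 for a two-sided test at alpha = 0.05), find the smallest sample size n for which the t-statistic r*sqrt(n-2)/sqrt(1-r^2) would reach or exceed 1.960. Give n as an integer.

Need r·√(n−2)/√(1−r²) ≥ 1.960
√(n−2) ≥ 1.960·√(1−0.5329) / 0.73 = 1.960·0.683447 / 0.73 = 1.8350
n−2 ≥ 3.3672  ⇒  n ≥ 5.3672
Smallest integer n = 6

6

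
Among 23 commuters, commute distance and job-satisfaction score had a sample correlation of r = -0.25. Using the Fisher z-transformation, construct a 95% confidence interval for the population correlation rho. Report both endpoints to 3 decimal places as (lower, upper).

(-0.600, 0.181)

Fisher z: z_r = atanh(r) = ½·ln((1+(-0.25))/(1−(-0.25))) = -0.255413
SE(z) = 1/√(n−3) = 1/√20 = 0.223607
95% ⇒ z* = 1.960; margin = 1.960·0.223607 = 0.438270
CI on z-scale: (-0.693683, 0.182857)
Back-transform: tanh(-0.693683) = -0.600343, tanh(0.182857) = 0.180846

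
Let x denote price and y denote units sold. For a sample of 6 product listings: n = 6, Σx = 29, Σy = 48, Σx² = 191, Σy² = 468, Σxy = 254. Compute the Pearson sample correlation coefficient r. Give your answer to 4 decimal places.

S_xy = nΣxy − ΣxΣy = 6·254 − 29·48 = 1524 − 1392 = 132
S_xx = nΣx² − (Σx)² = 6·191 − 29² = 1146 − 841 = 305
S_yy = nΣy² − (Σy)² = 6·468 − 48² = 2808 − 2304 = 504
r = S_xy / √(S_xx·S_yy) = 132 / √(305·504) = 132 / √153720 = 132 / 392.0714 = 0.3367

0.3367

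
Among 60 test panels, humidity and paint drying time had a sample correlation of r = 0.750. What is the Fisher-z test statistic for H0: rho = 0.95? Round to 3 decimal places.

-6.484

Fisher z: atanh(0.750) = 0.972955, atanh(0.95) = 1.831781
z = (z_r − z_0)·√(n−3) = (0.972955 − 1.831781)·√57 = -0.858826 · 7.549834 = -6.484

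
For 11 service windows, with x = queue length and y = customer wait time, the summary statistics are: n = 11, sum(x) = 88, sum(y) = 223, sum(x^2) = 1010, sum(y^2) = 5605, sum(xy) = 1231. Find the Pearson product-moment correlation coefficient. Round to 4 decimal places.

-0.9601

S_xy = nΣxy − ΣxΣy = 11·1231 − 88·223 = 13541 − 19624 = -6083
S_xx = nΣx² − (Σx)² = 11·1010 − 88² = 11110 − 7744 = 3366
S_yy = nΣy² − (Σy)² = 11·5605 − 223² = 61655 − 49729 = 11926
r = S_xy / √(S_xx·S_yy) = -6083 / √(3366·11926) = -6083 / √40142916 = -6083 / 6335.8437 = -0.9601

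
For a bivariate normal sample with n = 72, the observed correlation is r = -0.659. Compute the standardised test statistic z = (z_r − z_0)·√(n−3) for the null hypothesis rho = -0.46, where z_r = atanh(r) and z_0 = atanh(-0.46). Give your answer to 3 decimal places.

z_r = atanh(-0.659) = -0.791044,  z_0 = atanh(-0.46) = -0.497311
SE = 1/√(n−3) = 1/√69 = 0.120386
z = (z_r − z_0)/SE = (-0.791044 − (-0.497311)) / 0.120386 = -0.293733 / 0.120386 = -2.440

-2.440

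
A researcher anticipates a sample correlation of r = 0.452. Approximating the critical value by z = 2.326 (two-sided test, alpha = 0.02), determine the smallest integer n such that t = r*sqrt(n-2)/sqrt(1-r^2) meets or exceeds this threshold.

24

r√(n−2)/√(1−r²) ≥ 2.326  ⇔  n−2 ≥ (2.326)²·(1−r²)/r²
(1−r²)/r² = (1−0.204304)/0.204304 = 3.8947
n ≥ 2 + 5.410276·3.8947 = 2 + 21.0714 = 23.0714
⌈23.0714⌉ = 24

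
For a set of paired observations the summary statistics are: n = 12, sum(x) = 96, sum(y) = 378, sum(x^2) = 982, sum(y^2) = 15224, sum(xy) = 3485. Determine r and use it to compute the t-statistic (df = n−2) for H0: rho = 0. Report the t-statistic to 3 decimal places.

2.067

Numerator: nΣxy − (Σx)(Σy) = 12·3485 − (96)(378) = 5532
Denominator: √[(nΣx²−(Σx)²)(nΣy²−(Σy)²)]
  nΣx²−(Σx)² = 12·982 − 9216 = 2568;  nΣy²−(Σy)² = 12·15224 − 142884 = 39804
  √(2568·39804) = √102216672 = 10110.2261
r = 5532 / 10110.2261 = 0.5472
t = r·√(n−2)/√(1−r²) = 0.5472·√10 / √(1−0.299428) = 1.730398 / 0.837002 = 2.067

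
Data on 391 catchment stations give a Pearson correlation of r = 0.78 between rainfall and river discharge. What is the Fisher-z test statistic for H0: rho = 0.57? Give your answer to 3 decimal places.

7.837

z_r = atanh(0.78) = 1.045371,  z_0 = atanh(0.57) = 0.647523
SE = 1/√(n−3) = 1/√388 = 0.050767
z = (z_r − z_0)/SE = (1.045371 − 0.647523) / 0.050767 = 0.397848 / 0.050767 = 7.837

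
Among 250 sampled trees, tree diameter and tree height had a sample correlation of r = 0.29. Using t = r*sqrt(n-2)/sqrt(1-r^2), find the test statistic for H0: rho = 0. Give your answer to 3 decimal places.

t = r·√(n−2) / √(1−r²) with r = 0.29, n = 250
  = 0.29·√248 / √(1 − 0.0841)
  = 0.29·15.748016 / 0.957027
  = 4.566925 / 0.957027 = 4.772

4.772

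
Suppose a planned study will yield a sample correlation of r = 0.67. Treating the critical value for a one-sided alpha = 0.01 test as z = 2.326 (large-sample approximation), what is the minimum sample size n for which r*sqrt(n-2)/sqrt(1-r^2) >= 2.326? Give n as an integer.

r√(n−2)/√(1−r²) ≥ 2.326  ⇔  n−2 ≥ (2.326)²·(1−r²)/r²
(1−r²)/r² = (1−0.4489)/0.4489 = 1.2277
n ≥ 2 + 5.410276·1.2277 = 2 + 6.6422 = 8.6422
⌈8.6422⌉ = 9

9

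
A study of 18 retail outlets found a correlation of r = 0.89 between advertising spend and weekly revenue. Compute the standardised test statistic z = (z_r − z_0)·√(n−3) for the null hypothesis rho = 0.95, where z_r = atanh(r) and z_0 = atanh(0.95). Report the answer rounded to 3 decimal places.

-1.587

z_r = atanh(0.89) = 1.421926,  z_0 = atanh(0.95) = 1.831781
SE = 1/√(n−3) = 1/√15 = 0.258199
z = (z_r − z_0)/SE = (1.421926 − 1.831781) / 0.258199 = -0.409855 / 0.258199 = -1.587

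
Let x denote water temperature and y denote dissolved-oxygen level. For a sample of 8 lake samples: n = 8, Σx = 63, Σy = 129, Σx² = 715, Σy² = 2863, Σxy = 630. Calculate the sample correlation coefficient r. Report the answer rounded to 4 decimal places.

-0.9322

S_xy = nΣxy − ΣxΣy = 8·630 − 63·129 = 5040 − 8127 = -3087
S_xx = nΣx² − (Σx)² = 8·715 − 63² = 5720 − 3969 = 1751
S_yy = nΣy² − (Σy)² = 8·2863 − 129² = 22904 − 16641 = 6263
r = S_xy / √(S_xx·S_yy) = -3087 / √(1751·6263) = -3087 / √10966513 = -3087 / 3311.5726 = -0.9322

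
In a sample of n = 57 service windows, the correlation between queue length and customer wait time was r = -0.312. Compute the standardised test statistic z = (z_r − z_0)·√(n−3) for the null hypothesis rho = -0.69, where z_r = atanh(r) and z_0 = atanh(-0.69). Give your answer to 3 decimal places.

Fisher z: atanh(-0.312) = -0.322760, atanh(-0.69) = -0.847956
z = (z_r − z_0)·√(n−3) = (-0.322760 − (-0.847956))·√54 = 0.525196 · 7.348469 = 3.859

3.859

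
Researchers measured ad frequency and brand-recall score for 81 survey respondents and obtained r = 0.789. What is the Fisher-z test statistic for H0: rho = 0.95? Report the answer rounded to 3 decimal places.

z_r = atanh(0.789) = 1.068777,  z_0 = atanh(0.95) = 1.831781
SE = 1/√(n−3) = 1/√78 = 0.113228
z = (z_r − z_0)/SE = (1.068777 − 1.831781) / 0.113228 = -0.763004 / 0.113228 = -6.739

-6.739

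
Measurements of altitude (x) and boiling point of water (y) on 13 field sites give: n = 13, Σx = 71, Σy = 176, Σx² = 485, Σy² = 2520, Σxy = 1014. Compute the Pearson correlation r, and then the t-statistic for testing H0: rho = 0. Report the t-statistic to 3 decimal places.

S_xy = nΣxy − ΣxΣy = 13·1014 − 71·176 = 13182 − 12496 = 686
S_xx = nΣx² − (Σx)² = 13·485 − 71² = 6305 − 5041 = 1264
S_yy = nΣy² − (Σy)² = 13·2520 − 176² = 32760 − 30976 = 1784
r = S_xy / √(S_xx·S_yy) = 686 / √(1264·1784) = 686 / √2254976 = 686 / 1501.6578 = 0.4568
t = r·√(n−2)/√(1−r²) = 0.4568·√11 / √(1−0.208666) = 1.515034 / 0.889570 = 1.703

1.703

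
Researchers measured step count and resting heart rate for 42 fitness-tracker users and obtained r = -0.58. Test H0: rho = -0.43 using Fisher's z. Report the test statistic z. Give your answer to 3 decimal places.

-1.265

z_r = atanh(-0.58) = -0.662463,  z_0 = atanh(-0.43) = -0.459897
SE = 1/√(n−3) = 1/√39 = 0.160128
z = (z_r − z_0)/SE = (-0.662463 − (-0.459897)) / 0.160128 = -0.202566 / 0.160128 = -1.265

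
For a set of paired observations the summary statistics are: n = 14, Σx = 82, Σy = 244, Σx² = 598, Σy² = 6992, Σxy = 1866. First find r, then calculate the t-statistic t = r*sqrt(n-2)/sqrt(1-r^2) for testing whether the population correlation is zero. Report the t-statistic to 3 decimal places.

S_xy = nΣxy − ΣxΣy = 14·1866 − 82·244 = 26124 − 20008 = 6116
S_xx = nΣx² − (Σx)² = 14·598 − 82² = 8372 − 6724 = 1648
S_yy = nΣy² − (Σy)² = 14·6992 − 244² = 97888 − 59536 = 38352
r = S_xy / √(S_xx·S_yy) = 6116 / √(1648·38352) = 6116 / √63204096 = 6116 / 7950.1004 = 0.7693
t = r·√(n−2)/√(1−r²) = 0.7693·√12 / √(1−0.591822) = 2.664933 / 0.638888 = 4.171

4.171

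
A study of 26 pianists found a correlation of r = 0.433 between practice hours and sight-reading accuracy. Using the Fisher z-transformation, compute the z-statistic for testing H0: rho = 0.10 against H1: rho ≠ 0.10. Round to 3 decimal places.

z_r = atanh(0.433) = 0.463583,  z_0 = atanh(0.10) = 0.100335
SE = 1/√(n−3) = 1/√23 = 0.208514
z = (z_r − z_0)/SE = (0.463583 − 0.100335) / 0.208514 = 0.363248 / 0.208514 = 1.742

1.742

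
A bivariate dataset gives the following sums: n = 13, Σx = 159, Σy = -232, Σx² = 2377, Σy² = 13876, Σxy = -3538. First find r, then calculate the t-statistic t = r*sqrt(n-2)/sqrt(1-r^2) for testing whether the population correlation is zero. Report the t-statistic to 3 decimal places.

-1.205

Numerator: nΣxy − (Σx)(Σy) = 13·(-3538) − (159)(-232) = -9106
Denominator: √[(nΣx²−(Σx)²)(nΣy²−(Σy)²)]
  nΣx²−(Σx)² = 13·2377 − 25281 = 5620;  nΣy²−(Σy)² = 13·13876 − 53824 = 126564
  √(5620·126564) = √711289680 = 26670.0146
r = -9106 / 26670.0146 = -0.3414
t = r·√(n−2)/√(1−r²) = -0.3414·√11 / √(1−0.116554) = -1.132296 / 0.939918 = -1.205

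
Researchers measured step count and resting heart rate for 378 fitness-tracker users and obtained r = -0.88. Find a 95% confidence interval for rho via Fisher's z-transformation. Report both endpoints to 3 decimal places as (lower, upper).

(-0.901, -0.855)

z_r = atanh(-0.88) = -1.375768;  SE = 1/√(n−3) = 1/√375 = 0.051640
z-limits: -1.375768 ± 1.960·0.051640 = -1.375768 ± 0.101214 = [-1.476982, -1.274554]
ρ-limits: (tanh -1.476982, tanh -1.274554) = (-0.901, -0.855)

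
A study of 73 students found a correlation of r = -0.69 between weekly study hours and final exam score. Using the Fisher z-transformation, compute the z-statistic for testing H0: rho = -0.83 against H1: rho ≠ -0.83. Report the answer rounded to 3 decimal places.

2.846

z_r = atanh(-0.69) = -0.847956,  z_0 = atanh(-0.83) = -1.188136
SE = 1/√(n−3) = 1/√70 = 0.119523
z = (z_r − z_0)/SE = (-0.847956 − (-1.188136)) / 0.119523 = 0.340180 / 0.119523 = 2.846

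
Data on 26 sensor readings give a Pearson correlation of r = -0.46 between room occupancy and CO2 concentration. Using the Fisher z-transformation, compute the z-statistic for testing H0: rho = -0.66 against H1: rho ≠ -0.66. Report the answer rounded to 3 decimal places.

z_r = atanh(-0.46) = -0.497311,  z_0 = atanh(-0.66) = -0.792814
SE = 1/√(n−3) = 1/√23 = 0.208514
z = (z_r − z_0)/SE = (-0.497311 − (-0.792814)) / 0.208514 = 0.295503 / 0.208514 = 1.417

1.417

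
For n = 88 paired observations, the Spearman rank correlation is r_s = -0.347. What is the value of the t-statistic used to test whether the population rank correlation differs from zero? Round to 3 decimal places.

t = r_s·√(n−2) / √(1−r_s²) with r_s = -0.347, n = 88
  = -0.347·√86 / √(1 − 0.120409)
  = -0.347·9.273618 / 0.937865
  = -3.217945 / 0.937865 = -3.431

-3.431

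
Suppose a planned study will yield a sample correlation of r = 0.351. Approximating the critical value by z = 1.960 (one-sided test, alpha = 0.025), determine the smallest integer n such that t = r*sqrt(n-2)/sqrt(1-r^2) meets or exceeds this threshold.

30

r√(n−2)/√(1−r²) ≥ 1.960  ⇔  n−2 ≥ (1.960)²·(1−r²)/r²
(1−r²)/r² = (1−0.123201)/0.123201 = 7.1168
n ≥ 2 + 3.8416·7.1168 = 2 + 27.3399 = 29.3399
⌈29.3399⌉ = 30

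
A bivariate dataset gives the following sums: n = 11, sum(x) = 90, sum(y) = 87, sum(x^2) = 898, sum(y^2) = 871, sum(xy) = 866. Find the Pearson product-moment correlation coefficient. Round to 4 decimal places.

Numerator: nΣxy − (Σx)(Σy) = 11·866 − (90)(87) = 1696
Denominator: √[(nΣx²−(Σx)²)(nΣy²−(Σy)²)]
  nΣx²−(Σx)² = 11·898 − 8100 = 1778;  nΣy²−(Σy)² = 11·871 − 7569 = 2012
  √(1778·2012) = √3577336 = 1891.3847
r = 1696 / 1891.3847 = 0.8967

0.8967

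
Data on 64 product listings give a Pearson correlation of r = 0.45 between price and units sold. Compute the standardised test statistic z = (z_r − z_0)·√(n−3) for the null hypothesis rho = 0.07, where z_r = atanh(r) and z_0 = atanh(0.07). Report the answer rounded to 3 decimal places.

3.238

z_r = atanh(0.45) = 0.484700,  z_0 = atanh(0.07) = 0.070115
SE = 1/√(n−3) = 1/√61 = 0.128037
z = (z_r − z_0)/SE = (0.484700 − 0.070115) / 0.128037 = 0.414585 / 0.128037 = 3.238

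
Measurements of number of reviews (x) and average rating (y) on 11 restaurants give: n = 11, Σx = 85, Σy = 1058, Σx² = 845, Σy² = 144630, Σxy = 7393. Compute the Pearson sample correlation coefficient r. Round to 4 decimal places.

Numerator: nΣxy − (Σx)(Σy) = 11·7393 − (85)(1058) = -8607
Denominator: √[(nΣx²−(Σx)²)(nΣy²−(Σy)²)]
  nΣx²−(Σx)² = 11·845 − 7225 = 2070;  nΣy²−(Σy)² = 11·144630 − 1119364 = 471566
  √(2070·471566) = √976141620 = 31243.2652
r = -8607 / 31243.2652 = -0.2755

-0.2755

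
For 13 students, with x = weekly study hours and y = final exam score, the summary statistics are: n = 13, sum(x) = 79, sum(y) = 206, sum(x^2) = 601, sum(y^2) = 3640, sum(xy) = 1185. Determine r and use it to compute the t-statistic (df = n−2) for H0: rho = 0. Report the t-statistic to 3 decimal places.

-1.095

Numerator: nΣxy − (Σx)(Σy) = 13·1185 − (79)(206) = -869
Denominator: √[(nΣx²−(Σx)²)(nΣy²−(Σy)²)]
  nΣx²−(Σx)² = 13·601 − 6241 = 1572;  nΣy²−(Σy)² = 13·3640 − 42436 = 4884
  √(1572·4884) = √7677648 = 2770.8569
r = -869 / 2770.8569 = -0.3136
t = r·√(n−2)/√(1−r²) = -0.3136·√11 / √(1−0.098345) = -1.040094 / 0.949555 = -1.095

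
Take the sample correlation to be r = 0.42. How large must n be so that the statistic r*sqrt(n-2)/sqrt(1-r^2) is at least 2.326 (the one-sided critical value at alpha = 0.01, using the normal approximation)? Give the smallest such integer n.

r√(n−2)/√(1−r²) ≥ 2.326  ⇔  n−2 ≥ (2.326)²·(1−r²)/r²
(1−r²)/r² = (1−0.1764)/0.1764 = 4.6689
n ≥ 2 + 5.410276·4.6689 = 2 + 25.2600 = 27.2600
⌈27.2600⌉ = 28

28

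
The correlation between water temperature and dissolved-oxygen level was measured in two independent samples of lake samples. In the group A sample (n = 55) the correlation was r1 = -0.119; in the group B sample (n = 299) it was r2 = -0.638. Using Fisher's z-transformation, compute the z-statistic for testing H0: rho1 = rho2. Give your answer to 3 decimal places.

4.225

z1 = atanh(-0.119) = -0.119567,  z2 = atanh(-0.638) = -0.754794
SE = √(1/(n1−3) + 1/(n2−3)) = √(1/52 + 1/296) = √(0.0192308 + 0.0033784) = √0.0226092 = 0.150364
z = (z1 − z2)/SE = (-0.119567 − (-0.754794)) / 0.150364 = 0.635227 / 0.150364 = 4.225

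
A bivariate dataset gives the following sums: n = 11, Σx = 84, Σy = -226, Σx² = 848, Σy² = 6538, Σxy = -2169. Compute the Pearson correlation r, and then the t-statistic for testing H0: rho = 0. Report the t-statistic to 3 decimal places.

-3.011

S_xy = nΣxy − ΣxΣy = 11·(-2169) − 84·(-226) = -23859 − (-18984) = -4875
S_xx = nΣx² − (Σx)² = 11·848 − 84² = 9328 − 7056 = 2272
S_yy = nΣy² − (Σy)² = 11·6538 − (-226)² = 71918 − 51076 = 20842
r = S_xy / √(S_xx·S_yy) = -4875 / √(2272·20842) = -4875 / √47353024 = -4875 / 6881.3534 = -0.7084
t = r·√(n−2)/√(1−r²) = -0.7084·√9 / √(1−0.501831) = -2.125200 / 0.705811 = -3.011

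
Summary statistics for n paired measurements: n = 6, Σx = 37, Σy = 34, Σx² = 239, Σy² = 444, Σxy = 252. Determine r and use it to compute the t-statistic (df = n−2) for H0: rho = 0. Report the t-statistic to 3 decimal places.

Numerator: nΣxy − (Σx)(Σy) = 6·252 − (37)(34) = 254
Denominator: √[(nΣx²−(Σx)²)(nΣy²−(Σy)²)]
  nΣx²−(Σx)² = 6·239 − 1369 = 65;  nΣy²−(Σy)² = 6·444 − 1156 = 1508
  √(65·1508) = √98020 = 313.0815
r = 254 / 313.0815 = 0.8113
t = r·√(n−2)/√(1−r²) = 0.8113·√4 / √(1−0.658208) = 1.622600 / 0.584630 = 2.775

2.775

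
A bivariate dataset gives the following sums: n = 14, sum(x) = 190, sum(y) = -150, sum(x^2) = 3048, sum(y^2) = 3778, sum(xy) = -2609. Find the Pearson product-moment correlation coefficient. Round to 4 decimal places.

-0.5679

S_xy = nΣxy − ΣxΣy = 14·(-2609) − 190·(-150) = -36526 − (-28500) = -8026
S_xx = nΣx² − (Σx)² = 14·3048 − 190² = 42672 − 36100 = 6572
S_yy = nΣy² − (Σy)² = 14·3778 − (-150)² = 52892 − 22500 = 30392
r = S_xy / √(S_xx·S_yy) = -8026 / √(6572·30392) = -8026 / √199736224 = -8026 / 14132.8067 = -0.5679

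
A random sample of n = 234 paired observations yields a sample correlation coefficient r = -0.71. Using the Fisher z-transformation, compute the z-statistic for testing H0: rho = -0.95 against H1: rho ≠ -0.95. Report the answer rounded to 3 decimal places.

z_r = atanh(-0.71) = -0.887184,  z_0 = atanh(-0.95) = -1.831781
SE = 1/√(n−3) = 1/√231 = 0.065795
z = (z_r − z_0)/SE = (-0.887184 − (-1.831781)) / 0.065795 = 0.944597 / 0.065795 = 14.357

14.357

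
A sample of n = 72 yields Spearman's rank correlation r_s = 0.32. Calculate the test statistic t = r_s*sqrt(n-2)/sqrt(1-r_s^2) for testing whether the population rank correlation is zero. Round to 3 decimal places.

2.826

1 − r_s² = 1 − 0.1024 = 0.8976;  √(1−r_s²) = 0.947418
√(n−2) = √70 = 8.366600
t = r_s·√(n−2)/√(1−r_s²) = 0.32 · 8.366600 / 0.947418 = 2.826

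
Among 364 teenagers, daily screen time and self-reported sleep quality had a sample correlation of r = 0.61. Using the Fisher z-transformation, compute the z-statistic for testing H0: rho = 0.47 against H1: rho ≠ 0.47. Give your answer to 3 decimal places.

3.778

z_r = atanh(0.61) = 0.708921,  z_0 = atanh(0.47) = 0.510070
SE = 1/√(n−3) = 1/√361 = 0.052632
z = (z_r − z_0)/SE = (0.708921 − 0.510070) / 0.052632 = 0.198851 / 0.052632 = 3.778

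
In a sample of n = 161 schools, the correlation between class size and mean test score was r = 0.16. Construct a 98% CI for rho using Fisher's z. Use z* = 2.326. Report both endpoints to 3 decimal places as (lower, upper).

z_r = atanh(0.16) = 0.161387;  SE = 1/√(n−3) = 1/√158 = 0.079556
z-limits: 0.161387 ± 2.326·0.079556 = 0.161387 ± 0.185047 = [-0.023660, 0.346434]
ρ-limits: (tanh -0.023660, tanh 0.346434) = (-0.024, 0.333)

(-0.024, 0.333)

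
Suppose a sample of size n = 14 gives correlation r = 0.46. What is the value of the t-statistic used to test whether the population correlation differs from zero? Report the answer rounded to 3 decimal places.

1 − r² = 1 − 0.2116 = 0.7884;  √(1−r²) = 0.887919
√(n−2) = √12 = 3.464102
t = r·√(n−2)/√(1−r²) = 0.46 · 3.464102 / 0.887919 = 1.795

1.795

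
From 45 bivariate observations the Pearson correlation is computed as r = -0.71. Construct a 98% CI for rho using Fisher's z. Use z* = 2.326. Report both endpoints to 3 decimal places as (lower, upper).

Fisher z: z_r = atanh(r) = ½·ln((1+(-0.71))/(1−(-0.71))) = -0.887184
SE(z) = 1/√(n−3) = 1/√42 = 0.154303
98% ⇒ z* = 2.326; margin = 2.326·0.154303 = 0.358909
CI on z-scale: (-1.246093, -0.528275)
Back-transform: tanh(-1.246093) = -0.847184, tanh(-0.528275) = -0.484061

(-0.847, -0.484)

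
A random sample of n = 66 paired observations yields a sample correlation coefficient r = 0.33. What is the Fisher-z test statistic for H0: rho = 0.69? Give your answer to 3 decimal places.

Fisher z: atanh(0.33) = 0.342828, atanh(0.69) = 0.847956
z = (z_r − z_0)·√(n−3) = (0.342828 − 0.847956)·√63 = -0.505128 · 7.937254 = -4.009

-4.009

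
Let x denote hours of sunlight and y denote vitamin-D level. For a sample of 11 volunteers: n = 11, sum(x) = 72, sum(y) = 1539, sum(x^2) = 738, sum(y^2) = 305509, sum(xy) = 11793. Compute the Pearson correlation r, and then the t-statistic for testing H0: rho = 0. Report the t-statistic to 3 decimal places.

Numerator: nΣxy − (Σx)(Σy) = 11·11793 − (72)(1539) = 18915
Denominator: √[(nΣx²−(Σx)²)(nΣy²−(Σy)²)]
  nΣx²−(Σx)² = 11·738 − 5184 = 2934;  nΣy²−(Σy)² = 11·305509 − 2368521 = 992078
  √(2934·992078) = √2910756852 = 53951.4305
r = 18915 / 53951.4305 = 0.3506
t = r·√(n−2)/√(1−r²) = 0.3506·√9 / √(1−0.122920) = 1.051800 / 0.936525 = 1.123

1.123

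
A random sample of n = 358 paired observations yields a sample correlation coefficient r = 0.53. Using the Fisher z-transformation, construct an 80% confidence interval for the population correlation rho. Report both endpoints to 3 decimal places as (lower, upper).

(0.479, 0.577)

Fisher z: z_r = atanh(r) = ½·ln((1+0.53)/(1−0.53)) = 0.590145
SE(z) = 1/√(n−3) = 1/√355 = 0.053074
80% ⇒ z* = 1.282; margin = 1.282·0.053074 = 0.068041
CI on z-scale: (0.522104, 0.658186)
Back-transform: tanh(0.522104) = 0.479322, tanh(0.658186) = 0.577155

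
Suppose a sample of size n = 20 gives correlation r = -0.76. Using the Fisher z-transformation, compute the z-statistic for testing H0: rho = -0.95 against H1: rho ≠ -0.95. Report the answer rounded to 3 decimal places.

3.445

Fisher z: atanh(-0.76) = -0.996215, atanh(-0.95) = -1.831781
z = (z_r − z_0)·√(n−3) = (-0.996215 − (-1.831781))·√17 = 0.835566 · 4.123106 = 3.445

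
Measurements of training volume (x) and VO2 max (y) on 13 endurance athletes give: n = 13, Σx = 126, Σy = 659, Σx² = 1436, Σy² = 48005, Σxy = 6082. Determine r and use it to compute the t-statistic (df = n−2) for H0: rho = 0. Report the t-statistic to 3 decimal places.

-0.580

Numerator: nΣxy − (Σx)(Σy) = 13·6082 − (126)(659) = -3968
Denominator: √[(nΣx²−(Σx)²)(nΣy²−(Σy)²)]
  nΣx²−(Σx)² = 13·1436 − 15876 = 2792;  nΣy²−(Σy)² = 13·48005 − 434281 = 189784
  √(2792·189784) = √529876928 = 23019.0558
r = -3968 / 23019.0558 = -0.1724
t = r·√(n−2)/√(1−r²) = -0.1724·√11 / √(1−0.029722) = -0.571786 / 0.985027 = -0.580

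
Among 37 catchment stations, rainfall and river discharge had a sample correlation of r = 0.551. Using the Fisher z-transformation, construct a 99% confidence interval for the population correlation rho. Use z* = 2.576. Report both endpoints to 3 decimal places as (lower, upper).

Fisher z: z_r = atanh(r) = ½·ln((1+0.551)/(1−0.551)) = 0.619816
SE(z) = 1/√(n−3) = 1/√34 = 0.171499
99% ⇒ z* = 2.576; margin = 2.576·0.171499 = 0.441781
CI on z-scale: (0.178035, 1.061597)
Back-transform: tanh(0.178035) = 0.176178, tanh(1.061597) = 0.786274

(0.176, 0.786)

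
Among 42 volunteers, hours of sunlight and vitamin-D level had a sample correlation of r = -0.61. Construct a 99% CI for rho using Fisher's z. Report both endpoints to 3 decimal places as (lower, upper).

z_r = atanh(-0.61) = -0.708921;  SE = 1/√(n−3) = 1/√39 = 0.160128
z-limits: -0.708921 ± 2.576·0.160128 = -0.708921 ± 0.412490 = [-1.121411, -0.296431]
ρ-limits: (tanh -1.121411, tanh -0.296431) = (-0.808, -0.288)

(-0.808, -0.288)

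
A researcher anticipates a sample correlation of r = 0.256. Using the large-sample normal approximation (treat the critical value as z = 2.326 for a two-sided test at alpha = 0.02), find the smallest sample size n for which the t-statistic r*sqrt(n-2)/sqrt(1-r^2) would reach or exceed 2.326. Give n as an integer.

Need r·√(n−2)/√(1−r²) ≥ 2.326
√(n−2) ≥ 2.326·√(1−0.065536) / 0.256 = 2.326·0.966677 / 0.256 = 8.7832
n−2 ≥ 77.1446  ⇒  n ≥ 79.1446
Smallest integer n = 80

80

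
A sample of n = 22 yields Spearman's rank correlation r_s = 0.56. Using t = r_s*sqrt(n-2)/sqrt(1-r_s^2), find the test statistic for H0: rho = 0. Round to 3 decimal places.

t = r_s·√(n−2) / √(1−r_s²) with r_s = 0.56, n = 22
  = 0.56·√20 / √(1 − 0.3136)
  = 0.56·4.472136 / 0.828493
  = 2.504396 / 0.828493 = 3.023

3.023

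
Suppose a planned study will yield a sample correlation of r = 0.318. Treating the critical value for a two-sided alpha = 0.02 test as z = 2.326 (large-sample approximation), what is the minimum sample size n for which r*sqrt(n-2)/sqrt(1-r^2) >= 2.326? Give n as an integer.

Need r·√(n−2)/√(1−r²) ≥ 2.326
√(n−2) ≥ 2.326·√(1−0.101124) / 0.318 = 2.326·0.948091 / 0.318 = 6.9348
n−2 ≥ 48.0915  ⇒  n ≥ 50.0915
Smallest integer n = 51

51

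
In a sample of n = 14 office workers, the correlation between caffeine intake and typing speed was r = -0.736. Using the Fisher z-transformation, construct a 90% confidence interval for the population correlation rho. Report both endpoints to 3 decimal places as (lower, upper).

(-0.893, -0.418)

Fisher z: z_r = atanh(r) = ½·ln((1+(-0.736))/(1−(-0.736))) = -0.941695
SE(z) = 1/√(n−3) = 1/√11 = 0.301511
90% ⇒ z* = 1.645; margin = 1.645·0.301511 = 0.495986
CI on z-scale: (-1.437681, -0.445709)
Back-transform: tanh(-1.437681) = -0.893230, tanh(-0.445709) = -0.418365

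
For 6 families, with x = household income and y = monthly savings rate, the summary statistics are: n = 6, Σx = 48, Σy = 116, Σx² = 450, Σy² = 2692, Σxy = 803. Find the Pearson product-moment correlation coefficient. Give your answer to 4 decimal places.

S_xy = nΣxy − ΣxΣy = 6·803 − 48·116 = 4818 − 5568 = -750
S_xx = nΣx² − (Σx)² = 6·450 − 48² = 2700 − 2304 = 396
S_yy = nΣy² − (Σy)² = 6·2692 − 116² = 16152 − 13456 = 2696
r = S_xy / √(S_xx·S_yy) = -750 / √(396·2696) = -750 / √1067616 = -750 / 1033.2551 = -0.7259

-0.7259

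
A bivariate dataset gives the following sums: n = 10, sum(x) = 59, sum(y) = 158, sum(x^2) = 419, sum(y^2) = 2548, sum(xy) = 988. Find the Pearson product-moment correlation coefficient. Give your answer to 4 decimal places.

0.9225

Numerator: nΣxy − (Σx)(Σy) = 10·988 − (59)(158) = 558
Denominator: √[(nΣx²−(Σx)²)(nΣy²−(Σy)²)]
  nΣx²−(Σx)² = 10·419 − 3481 = 709;  nΣy²−(Σy)² = 10·2548 − 24964 = 516
  √(709·516) = √365844 = 604.8504
r = 558 / 604.8504 = 0.9225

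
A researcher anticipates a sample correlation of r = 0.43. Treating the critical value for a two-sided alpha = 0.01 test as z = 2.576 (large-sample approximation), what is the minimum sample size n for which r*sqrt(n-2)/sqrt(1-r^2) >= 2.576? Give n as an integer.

32

r√(n−2)/√(1−r²) ≥ 2.576  ⇔  n−2 ≥ (2.576)²·(1−r²)/r²
(1−r²)/r² = (1−0.1849)/0.1849 = 4.4083
n ≥ 2 + 6.635776·4.4083 = 2 + 29.2525 = 31.2525
⌈31.2525⌉ = 32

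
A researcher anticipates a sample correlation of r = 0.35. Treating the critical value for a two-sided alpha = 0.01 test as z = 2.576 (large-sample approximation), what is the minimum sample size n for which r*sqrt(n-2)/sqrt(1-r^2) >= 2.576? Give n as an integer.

50

r√(n−2)/√(1−r²) ≥ 2.576  ⇔  n−2 ≥ (2.576)²·(1−r²)/r²
(1−r²)/r² = (1−0.1225)/0.1225 = 7.1633
n ≥ 2 + 6.635776·7.1633 = 2 + 47.5341 = 49.5341
⌈49.5341⌉ = 50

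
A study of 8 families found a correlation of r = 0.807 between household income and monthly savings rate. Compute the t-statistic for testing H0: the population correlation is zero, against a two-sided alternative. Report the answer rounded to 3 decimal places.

3.347

t = r·√(n−2) / √(1−r²) with r = 0.807, n = 8
  = 0.807·√6 / √(1 − 0.651249)
  = 0.807·2.449490 / 0.590551
  = 1.976738 / 0.590551 = 3.347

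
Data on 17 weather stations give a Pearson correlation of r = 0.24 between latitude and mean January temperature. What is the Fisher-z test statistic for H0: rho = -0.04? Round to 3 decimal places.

Fisher z: atanh(0.24) = 0.244774, atanh(-0.04) = -0.040021
z = (z_r − z_0)·√(n−3) = (0.244774 − (-0.040021))·√14 = 0.284795 · 3.741657 = 1.066

1.066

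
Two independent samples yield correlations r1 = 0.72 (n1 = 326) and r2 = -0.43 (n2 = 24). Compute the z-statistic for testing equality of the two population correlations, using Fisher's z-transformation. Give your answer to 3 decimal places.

Fisher z-transforms: z1 = atanh(0.72) = 0.907645, z2 = atanh(-0.43) = -0.459897; difference d = 1.367542
Var(d) = 1/323 + 1/21 = 0.0030960 + 0.0476190 = 0.0507150
z = d/√Var(d) = 1.367542 / √0.0507150 = 1.367542 / 0.225200 = 6.073

6.073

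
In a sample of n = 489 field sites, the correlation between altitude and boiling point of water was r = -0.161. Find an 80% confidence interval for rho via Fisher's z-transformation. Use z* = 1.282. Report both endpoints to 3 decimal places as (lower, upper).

z_r = atanh(-0.161) = -0.162413;  SE = 1/√(n−3) = 1/√486 = 0.045361
z-limits: -0.162413 ± 1.282·0.045361 = -0.162413 ± 0.058153 = [-0.220566, -0.104260]
ρ-limits: (tanh -0.220566, tanh -0.104260) = (-0.217, -0.104)

(-0.217, -0.104)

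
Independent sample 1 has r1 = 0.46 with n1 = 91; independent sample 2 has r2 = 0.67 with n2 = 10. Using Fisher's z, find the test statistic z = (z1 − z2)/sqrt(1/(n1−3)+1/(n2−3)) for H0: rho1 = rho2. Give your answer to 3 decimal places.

z1 = atanh(0.46) = 0.497311,  z2 = atanh(0.67) = 0.810743
SE = √(1/(n1−3) + 1/(n2−3)) = √(1/88 + 1/7) = √(0.0113636 + 0.1428571) = √0.1542207 = 0.392709
z = (z1 − z2)/SE = (0.497311 − 0.810743) / 0.392709 = -0.313432 / 0.392709 = -0.798

-0.798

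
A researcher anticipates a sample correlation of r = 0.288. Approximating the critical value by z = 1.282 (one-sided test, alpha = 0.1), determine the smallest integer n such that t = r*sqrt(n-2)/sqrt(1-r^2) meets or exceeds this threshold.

Need r·√(n−2)/√(1−r²) ≥ 1.282
√(n−2) ≥ 1.282·√(1−0.082944) / 0.288 = 1.282·0.957630 / 0.288 = 4.2628
n−2 ≥ 18.1715  ⇒  n ≥ 20.1715
Smallest integer n = 21

21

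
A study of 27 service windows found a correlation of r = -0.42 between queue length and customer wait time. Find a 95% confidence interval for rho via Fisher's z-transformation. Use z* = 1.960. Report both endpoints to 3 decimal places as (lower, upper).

Fisher z: z_r = atanh(r) = ½·ln((1+(-0.42))/(1−(-0.42))) = -0.447692
SE(z) = 1/√(n−3) = 1/√24 = 0.204124
95% ⇒ z* = 1.960; margin = 1.960·0.204124 = 0.400083
CI on z-scale: (-0.847775, -0.047609)
Back-transform: tanh(-0.847775) = -0.689905, tanh(-0.047609) = -0.047573

(-0.690, -0.048)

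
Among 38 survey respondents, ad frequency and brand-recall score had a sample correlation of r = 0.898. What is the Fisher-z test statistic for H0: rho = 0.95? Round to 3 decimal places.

-2.189

z_r = atanh(0.898) = 1.461792,  z_0 = atanh(0.95) = 1.831781
SE = 1/√(n−3) = 1/√35 = 0.169031
z = (z_r − z_0)/SE = (1.461792 − 1.831781) / 0.169031 = -0.369989 / 0.169031 = -2.189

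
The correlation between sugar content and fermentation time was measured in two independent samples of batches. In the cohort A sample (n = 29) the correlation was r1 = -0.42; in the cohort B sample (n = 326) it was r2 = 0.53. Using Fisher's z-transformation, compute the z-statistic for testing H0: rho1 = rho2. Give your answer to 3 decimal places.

-5.091

Fisher z-transforms: z1 = atanh(-0.42) = -0.447692, z2 = atanh(0.53) = 0.590145; difference d = -1.037837
Var(d) = 1/26 + 1/323 = 0.0384615 + 0.0030960 = 0.0415575
z = d/√Var(d) = -1.037837 / √0.0415575 = -1.037837 / 0.203857 = -5.091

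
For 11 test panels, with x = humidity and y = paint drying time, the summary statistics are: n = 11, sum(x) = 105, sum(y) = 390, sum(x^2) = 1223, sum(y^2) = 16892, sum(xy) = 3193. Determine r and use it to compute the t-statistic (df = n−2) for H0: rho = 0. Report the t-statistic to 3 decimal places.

-2.526

S_xy = nΣxy − ΣxΣy = 11·3193 − 105·390 = 35123 − 40950 = -5827
S_xx = nΣx² − (Σx)² = 11·1223 − 105² = 13453 − 11025 = 2428
S_yy = nΣy² − (Σy)² = 11·16892 − 390² = 185812 − 152100 = 33712
r = S_xy / √(S_xx·S_yy) = -5827 / √(2428·33712) = -5827 / √81852736 = -5827 / 9047.2502 = -0.6441
t = r·√(n−2)/√(1−r²) = -0.6441·√9 / √(1−0.414865) = -1.932300 / 0.764941 = -2.526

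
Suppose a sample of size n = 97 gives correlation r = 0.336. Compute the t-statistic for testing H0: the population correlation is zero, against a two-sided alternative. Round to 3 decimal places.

1 − r² = 1 − 0.112896 = 0.887104;  √(1−r²) = 0.941862
√(n−2) = √95 = 9.746794
t = r·√(n−2)/√(1−r²) = 0.336 · 9.746794 / 0.941862 = 3.477

3.477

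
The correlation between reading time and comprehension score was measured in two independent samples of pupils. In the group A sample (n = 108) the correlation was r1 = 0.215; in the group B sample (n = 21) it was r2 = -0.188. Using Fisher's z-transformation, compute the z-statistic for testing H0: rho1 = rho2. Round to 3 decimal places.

z1 = atanh(0.215) = 0.218408,  z2 = atanh(-0.188) = -0.190263
SE = √(1/(n1−3) + 1/(n2−3)) = √(1/105 + 1/18) = √(0.0095238 + 0.0555556) = √0.0650794 = 0.255107
z = (z1 − z2)/SE = (0.218408 − (-0.190263)) / 0.255107 = 0.408671 / 0.255107 = 1.602

1.602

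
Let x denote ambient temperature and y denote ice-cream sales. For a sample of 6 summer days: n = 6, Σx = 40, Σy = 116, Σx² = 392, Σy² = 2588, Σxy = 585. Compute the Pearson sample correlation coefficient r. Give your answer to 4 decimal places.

-0.9053

S_xy = nΣxy − ΣxΣy = 6·585 − 40·116 = 3510 − 4640 = -1130
S_xx = nΣx² − (Σx)² = 6·392 − 40² = 2352 − 1600 = 752
S_yy = nΣy² − (Σy)² = 6·2588 − 116² = 15528 − 13456 = 2072
r = S_xy / √(S_xx·S_yy) = -1130 / √(752·2072) = -1130 / √1558144 = -1130 / 1248.2564 = -0.9053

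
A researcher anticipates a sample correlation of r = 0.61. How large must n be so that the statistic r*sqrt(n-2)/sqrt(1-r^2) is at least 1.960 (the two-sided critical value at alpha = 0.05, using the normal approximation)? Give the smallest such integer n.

Need r·√(n−2)/√(1−r²) ≥ 1.960
√(n−2) ≥ 1.960·√(1−0.3721) / 0.61 = 1.960·0.792401 / 0.61 = 2.5461
n−2 ≥ 6.4826  ⇒  n ≥ 8.4826
Smallest integer n = 9

9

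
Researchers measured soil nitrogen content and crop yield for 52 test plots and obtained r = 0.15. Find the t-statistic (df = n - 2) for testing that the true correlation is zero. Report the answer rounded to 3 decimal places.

t = r·√(n−2) / √(1−r²) with r = 0.15, n = 52
  = 0.15·√50 / √(1 − 0.0225)
  = 0.15·7.071068 / 0.988686
  = 1.060660 / 0.988686 = 1.073

1.073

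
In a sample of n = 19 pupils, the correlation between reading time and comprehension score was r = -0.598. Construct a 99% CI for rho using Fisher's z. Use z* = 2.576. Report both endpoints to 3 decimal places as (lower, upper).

(-0.870, -0.046)

Fisher z: z_r = atanh(r) = ½·ln((1+(-0.598))/(1−(-0.598))) = -0.690028
SE(z) = 1/√(n−3) = 1/√16 = 0.250000
99% ⇒ z* = 2.576; margin = 2.576·0.250000 = 0.644000
CI on z-scale: (-1.334028, -0.046028)
Back-transform: tanh(-1.334028) = -0.870230, tanh(-0.046028) = -0.045996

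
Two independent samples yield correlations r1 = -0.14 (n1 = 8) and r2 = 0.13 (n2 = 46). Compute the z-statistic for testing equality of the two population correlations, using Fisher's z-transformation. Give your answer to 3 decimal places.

-0.575

z1 = atanh(-0.14) = -0.140926,  z2 = atanh(0.13) = 0.130740
SE = √(1/(n1−3) + 1/(n2−3)) = √(1/5 + 1/43) = √(0.2000000 + 0.0232558) = √0.2232558 = 0.472500
z = (z1 − z2)/SE = (-0.140926 − 0.130740) / 0.472500 = -0.271666 / 0.472500 = -0.575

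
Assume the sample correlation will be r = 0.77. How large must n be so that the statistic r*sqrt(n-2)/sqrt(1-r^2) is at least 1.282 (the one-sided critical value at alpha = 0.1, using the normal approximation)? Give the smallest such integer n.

4

r√(n−2)/√(1−r²) ≥ 1.282  ⇔  n−2 ≥ (1.282)²·(1−r²)/r²
(1−r²)/r² = (1−0.5929)/0.5929 = 0.6866
n ≥ 2 + 1.643524·0.6866 = 2 + 1.1284 = 3.1284
⌈3.1284⌉ = 4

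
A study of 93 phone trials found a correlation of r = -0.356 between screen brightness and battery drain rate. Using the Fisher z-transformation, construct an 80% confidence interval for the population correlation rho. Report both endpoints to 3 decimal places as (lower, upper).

z_r = atanh(-0.356) = -0.372298;  SE = 1/√(n−3) = 1/√90 = 0.105409
z-limits: -0.372298 ± 1.282·0.105409 = -0.372298 ± 0.135134 = [-0.507432, -0.237164]
ρ-limits: (tanh -0.507432, tanh -0.237164) = (-0.468, -0.233)

(-0.468, -0.233)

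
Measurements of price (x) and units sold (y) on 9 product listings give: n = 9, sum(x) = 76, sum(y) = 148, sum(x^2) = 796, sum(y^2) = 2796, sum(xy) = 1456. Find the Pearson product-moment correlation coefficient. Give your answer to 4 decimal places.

0.8725

Numerator: nΣxy − (Σx)(Σy) = 9·1456 − (76)(148) = 1856
Denominator: √[(nΣx²−(Σx)²)(nΣy²−(Σy)²)]
  nΣx²−(Σx)² = 9·796 − 5776 = 1388;  nΣy²−(Σy)² = 9·2796 − 21904 = 3260
  √(1388·3260) = √4524880 = 2127.1765
r = 1856 / 2127.1765 = 0.8725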